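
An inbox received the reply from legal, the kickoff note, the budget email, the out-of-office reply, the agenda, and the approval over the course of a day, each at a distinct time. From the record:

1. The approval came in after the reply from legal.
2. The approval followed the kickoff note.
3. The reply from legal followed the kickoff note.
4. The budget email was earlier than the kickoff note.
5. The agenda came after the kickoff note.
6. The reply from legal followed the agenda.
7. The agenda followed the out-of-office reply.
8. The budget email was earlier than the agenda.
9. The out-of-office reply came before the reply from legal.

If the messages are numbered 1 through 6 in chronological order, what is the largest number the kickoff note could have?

The kickoff note must come before the agenda, the approval, and the reply from legal — 3 messages forced after it.
Everything else can be placed before the kickoff note in some valid order, so the kickoff note can sit as late as position 6 − 3 = 3.

3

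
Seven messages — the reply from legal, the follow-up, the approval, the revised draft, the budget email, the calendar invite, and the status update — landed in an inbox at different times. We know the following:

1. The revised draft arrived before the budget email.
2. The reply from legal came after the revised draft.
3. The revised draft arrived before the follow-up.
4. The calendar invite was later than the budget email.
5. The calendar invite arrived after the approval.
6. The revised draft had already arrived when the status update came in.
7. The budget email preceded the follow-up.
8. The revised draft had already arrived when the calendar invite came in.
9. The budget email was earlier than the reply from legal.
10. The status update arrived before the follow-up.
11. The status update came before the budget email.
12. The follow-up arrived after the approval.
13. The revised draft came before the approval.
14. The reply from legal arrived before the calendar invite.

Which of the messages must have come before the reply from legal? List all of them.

Directly stated before the reply from legal: the budget email and the revised draft.
The status update reaches the reply from legal via the status update → the budget email → the reply from legal.
No chain forces the approval (or any of the others) ahead of the reply from legal.

the budget email, the revised draft, the status update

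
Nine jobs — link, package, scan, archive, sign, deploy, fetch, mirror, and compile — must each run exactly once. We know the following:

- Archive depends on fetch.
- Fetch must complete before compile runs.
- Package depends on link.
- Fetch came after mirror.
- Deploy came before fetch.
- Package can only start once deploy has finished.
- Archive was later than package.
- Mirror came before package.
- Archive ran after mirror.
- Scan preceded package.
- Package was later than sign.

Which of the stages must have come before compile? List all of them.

deploy, fetch, mirror

Directly stated before compile: fetch.
Deploy reaches compile via deploy → fetch → compile.
Mirror reaches compile via mirror → fetch → compile.
No chain forces scan (or any of the others) ahead of compile.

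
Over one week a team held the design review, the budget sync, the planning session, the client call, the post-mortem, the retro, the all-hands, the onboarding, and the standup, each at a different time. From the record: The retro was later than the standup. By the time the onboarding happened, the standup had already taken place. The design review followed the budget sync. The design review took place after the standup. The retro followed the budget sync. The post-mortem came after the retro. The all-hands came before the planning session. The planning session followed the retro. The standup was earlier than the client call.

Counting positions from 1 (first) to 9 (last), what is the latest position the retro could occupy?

The retro must come before the planning session and the post-mortem — 2 meetings forced after it.
Everything else can be placed before the retro in some valid order, so the retro can sit as late as position 9 − 2 = 7.

7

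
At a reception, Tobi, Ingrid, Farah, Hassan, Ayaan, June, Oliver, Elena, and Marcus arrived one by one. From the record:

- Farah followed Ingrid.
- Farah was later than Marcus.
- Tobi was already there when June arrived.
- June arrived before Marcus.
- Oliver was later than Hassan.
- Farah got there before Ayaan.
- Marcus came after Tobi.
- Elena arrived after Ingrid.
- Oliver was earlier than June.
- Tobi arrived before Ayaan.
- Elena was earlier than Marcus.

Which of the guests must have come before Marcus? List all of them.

Directly stated before Marcus: Elena, June, and Tobi.
Hassan reaches Marcus via Hassan → Oliver → June → Marcus.
Ingrid reaches Marcus via Ingrid → Elena → Marcus.
Oliver reaches Marcus via Oliver → June → Marcus.

Elena, Hassan, Ingrid, June, Oliver, Tobi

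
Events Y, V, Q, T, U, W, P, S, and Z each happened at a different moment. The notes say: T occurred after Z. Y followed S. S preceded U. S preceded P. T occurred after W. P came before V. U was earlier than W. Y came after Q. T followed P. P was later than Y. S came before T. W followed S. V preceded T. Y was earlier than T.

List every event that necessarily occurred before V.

Directly stated before V: P.
Q reaches V via Q → Y → P → V.
S reaches V via S → P → V.
Y reaches V via Y → P → V.

P, Q, S, Y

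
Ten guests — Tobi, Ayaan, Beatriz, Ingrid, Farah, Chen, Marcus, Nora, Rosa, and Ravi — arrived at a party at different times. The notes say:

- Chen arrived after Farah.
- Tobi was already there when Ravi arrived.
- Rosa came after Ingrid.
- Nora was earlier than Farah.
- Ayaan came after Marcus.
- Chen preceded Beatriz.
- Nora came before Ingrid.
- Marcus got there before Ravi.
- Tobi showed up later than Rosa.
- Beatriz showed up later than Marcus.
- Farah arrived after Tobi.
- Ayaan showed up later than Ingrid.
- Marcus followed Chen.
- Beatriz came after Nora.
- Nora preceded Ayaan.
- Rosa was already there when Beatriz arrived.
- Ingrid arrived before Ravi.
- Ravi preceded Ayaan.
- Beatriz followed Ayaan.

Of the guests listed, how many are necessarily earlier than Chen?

Directly stated before Chen: Farah.
Ingrid reaches Chen via Ingrid → Rosa → Tobi → Farah → Chen.
Nora reaches Chen via Nora → Farah → Chen.
Rosa reaches Chen via Rosa → Tobi → Farah → Chen.
Likewise Tobi reaches Chen by chaining the stated constraints.
No chain forces Ravi (or any of the others) ahead of Chen.
That's Farah, Ingrid, Nora, Rosa, and Tobi — 5 in all.

5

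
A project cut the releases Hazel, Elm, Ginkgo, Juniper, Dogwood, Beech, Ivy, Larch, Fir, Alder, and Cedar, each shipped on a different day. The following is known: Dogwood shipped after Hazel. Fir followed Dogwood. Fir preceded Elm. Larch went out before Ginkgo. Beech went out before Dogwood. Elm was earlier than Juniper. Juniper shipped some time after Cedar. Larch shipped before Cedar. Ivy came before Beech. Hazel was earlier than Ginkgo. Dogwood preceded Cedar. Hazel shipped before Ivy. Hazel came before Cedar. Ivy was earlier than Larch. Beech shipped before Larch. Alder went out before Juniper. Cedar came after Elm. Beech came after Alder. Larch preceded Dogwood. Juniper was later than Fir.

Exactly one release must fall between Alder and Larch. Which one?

Beech

Tracing the constraints gives Alder → Beech → Larch, so Beech sits after Alder and before Larch.
No other release is forced both after Alder and before Larch.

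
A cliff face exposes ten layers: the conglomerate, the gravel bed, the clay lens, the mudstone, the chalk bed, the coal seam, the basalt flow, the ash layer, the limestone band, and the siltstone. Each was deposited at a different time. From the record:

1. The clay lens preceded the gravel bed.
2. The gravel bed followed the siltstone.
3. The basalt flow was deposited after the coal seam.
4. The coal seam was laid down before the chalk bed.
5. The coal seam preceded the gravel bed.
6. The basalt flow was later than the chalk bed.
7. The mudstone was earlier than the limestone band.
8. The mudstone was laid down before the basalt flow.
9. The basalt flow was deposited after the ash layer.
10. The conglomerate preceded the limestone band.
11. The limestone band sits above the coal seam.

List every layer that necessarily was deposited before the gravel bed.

Directly stated before the gravel bed: the clay lens, the coal seam, and the siltstone.

the clay lens, the coal seam, the siltstone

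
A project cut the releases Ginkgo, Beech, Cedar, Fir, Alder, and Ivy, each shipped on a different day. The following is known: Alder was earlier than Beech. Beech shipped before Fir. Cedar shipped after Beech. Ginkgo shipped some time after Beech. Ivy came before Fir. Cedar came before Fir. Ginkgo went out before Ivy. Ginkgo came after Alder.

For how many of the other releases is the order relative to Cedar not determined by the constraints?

Forced before Cedar: Alder and Beech; forced after Cedar: Fir.
That leaves Ginkgo and Ivy with no forced order relative to Cedar — 2.

2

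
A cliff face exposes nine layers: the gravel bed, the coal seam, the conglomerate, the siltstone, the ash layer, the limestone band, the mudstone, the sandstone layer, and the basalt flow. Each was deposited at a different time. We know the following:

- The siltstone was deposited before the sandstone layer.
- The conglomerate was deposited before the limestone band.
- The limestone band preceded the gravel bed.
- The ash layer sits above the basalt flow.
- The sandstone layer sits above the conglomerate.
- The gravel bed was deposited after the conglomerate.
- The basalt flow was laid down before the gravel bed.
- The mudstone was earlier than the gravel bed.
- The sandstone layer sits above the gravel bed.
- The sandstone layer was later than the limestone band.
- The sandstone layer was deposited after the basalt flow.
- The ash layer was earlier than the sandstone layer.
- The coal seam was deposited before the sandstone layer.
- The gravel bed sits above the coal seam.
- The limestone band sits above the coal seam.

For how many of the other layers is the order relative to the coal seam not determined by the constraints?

5

Forced after the coal seam: the gravel bed, the limestone band, and the sandstone layer.
That leaves the ash layer, the basalt flow, the conglomerate, the mudstone, and the siltstone with no forced order relative to the coal seam — 5.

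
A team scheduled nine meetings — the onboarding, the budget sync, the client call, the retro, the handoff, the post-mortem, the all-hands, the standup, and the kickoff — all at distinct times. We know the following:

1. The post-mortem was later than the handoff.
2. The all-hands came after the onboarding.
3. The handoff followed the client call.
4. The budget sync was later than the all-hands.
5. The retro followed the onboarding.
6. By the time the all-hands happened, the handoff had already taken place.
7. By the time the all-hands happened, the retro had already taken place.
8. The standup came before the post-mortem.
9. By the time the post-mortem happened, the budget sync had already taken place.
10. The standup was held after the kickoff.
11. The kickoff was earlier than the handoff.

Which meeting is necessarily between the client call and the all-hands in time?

Tracing the constraints gives the client call → the handoff → the all-hands, so the handoff sits after the client call and before the all-hands.
No other meeting is forced both after the client call and before the all-hands.

the handoff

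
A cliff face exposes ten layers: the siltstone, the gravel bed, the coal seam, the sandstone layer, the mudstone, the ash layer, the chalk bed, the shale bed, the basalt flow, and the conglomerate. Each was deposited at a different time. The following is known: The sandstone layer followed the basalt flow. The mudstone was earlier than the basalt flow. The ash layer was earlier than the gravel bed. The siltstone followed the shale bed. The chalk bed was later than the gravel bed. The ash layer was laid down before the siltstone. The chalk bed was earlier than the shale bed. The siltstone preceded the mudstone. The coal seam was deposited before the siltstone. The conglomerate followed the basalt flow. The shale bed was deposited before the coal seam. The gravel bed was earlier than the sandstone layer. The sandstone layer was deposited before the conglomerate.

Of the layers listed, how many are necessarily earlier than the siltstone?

5

Directly stated before the siltstone: the ash layer, the coal seam, and the shale bed.
The chalk bed reaches the siltstone via the chalk bed → the shale bed → the siltstone.
The gravel bed reaches the siltstone via the gravel bed → the chalk bed → the shale bed → the siltstone.
No chain forces the sandstone layer (or any of the others) ahead of the siltstone.
That's the ash layer, the chalk bed, the coal seam, the gravel bed, and the shale bed — 5 in all.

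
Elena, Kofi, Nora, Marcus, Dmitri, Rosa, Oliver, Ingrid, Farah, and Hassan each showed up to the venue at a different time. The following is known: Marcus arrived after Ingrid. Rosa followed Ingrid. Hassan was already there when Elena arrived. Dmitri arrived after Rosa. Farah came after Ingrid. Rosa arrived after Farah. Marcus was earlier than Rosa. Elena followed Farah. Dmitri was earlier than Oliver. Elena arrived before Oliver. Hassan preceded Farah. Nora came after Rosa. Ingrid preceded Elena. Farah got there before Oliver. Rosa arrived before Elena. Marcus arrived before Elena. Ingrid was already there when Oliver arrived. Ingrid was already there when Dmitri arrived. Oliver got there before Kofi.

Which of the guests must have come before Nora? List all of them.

Farah, Hassan, Ingrid, Marcus, Rosa

Directly stated before Nora: Rosa.
Farah reaches Nora via Farah → Rosa → Nora.
Hassan reaches Nora via Hassan → Farah → Rosa → Nora.
Ingrid reaches Nora via Ingrid → Rosa → Nora.
Likewise Marcus reaches Nora by chaining the stated constraints.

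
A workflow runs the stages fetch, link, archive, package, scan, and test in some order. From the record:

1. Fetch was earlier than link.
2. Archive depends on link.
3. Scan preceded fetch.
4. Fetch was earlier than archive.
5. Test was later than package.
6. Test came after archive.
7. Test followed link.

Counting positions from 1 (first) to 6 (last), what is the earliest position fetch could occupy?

Scan must come before fetch — 1 forced predecessor.
Nothing else is forced ahead of fetch, so its earliest slot is position 1 + 1 = 2.

2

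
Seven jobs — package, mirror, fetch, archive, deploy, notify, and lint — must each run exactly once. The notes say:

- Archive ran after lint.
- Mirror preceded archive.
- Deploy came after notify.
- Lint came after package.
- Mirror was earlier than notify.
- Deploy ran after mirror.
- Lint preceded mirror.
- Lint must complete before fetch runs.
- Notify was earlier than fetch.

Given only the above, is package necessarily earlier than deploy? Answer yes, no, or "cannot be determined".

yes

Chain the constraints: package → lint → mirror → deploy. Each link is directly stated, so package comes before deploy.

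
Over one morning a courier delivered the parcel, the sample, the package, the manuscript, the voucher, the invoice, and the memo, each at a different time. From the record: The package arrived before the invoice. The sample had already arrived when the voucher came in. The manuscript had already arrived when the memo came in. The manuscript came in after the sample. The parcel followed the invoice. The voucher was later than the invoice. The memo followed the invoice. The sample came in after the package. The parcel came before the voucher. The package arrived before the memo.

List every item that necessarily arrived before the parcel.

Directly stated before the parcel: the invoice.
The package reaches the parcel via the package → the invoice → the parcel.

the invoice, the package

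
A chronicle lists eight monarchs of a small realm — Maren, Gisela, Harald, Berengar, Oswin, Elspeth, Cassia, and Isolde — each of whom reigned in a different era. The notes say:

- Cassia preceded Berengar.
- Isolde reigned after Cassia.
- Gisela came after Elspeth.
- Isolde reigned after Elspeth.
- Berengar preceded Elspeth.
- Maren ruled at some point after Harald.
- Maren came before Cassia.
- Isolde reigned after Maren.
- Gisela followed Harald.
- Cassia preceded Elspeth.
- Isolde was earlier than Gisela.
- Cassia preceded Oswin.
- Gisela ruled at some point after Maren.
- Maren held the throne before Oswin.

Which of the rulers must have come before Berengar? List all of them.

Cassia, Harald, Maren

Directly stated before Berengar: Cassia.
Harald reaches Berengar via Harald → Maren → Cassia → Berengar.
Maren reaches Berengar via Maren → Cassia → Berengar.
No chain forces Oswin (or any of the others) ahead of Berengar.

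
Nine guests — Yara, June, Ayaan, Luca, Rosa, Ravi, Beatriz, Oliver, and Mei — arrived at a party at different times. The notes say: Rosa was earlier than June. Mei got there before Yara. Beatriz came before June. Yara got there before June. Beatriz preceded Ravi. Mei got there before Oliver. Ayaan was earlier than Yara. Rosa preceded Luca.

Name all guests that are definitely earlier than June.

Directly stated before June: Beatriz, Rosa, and Yara.
Ayaan reaches June via Ayaan → Yara → June.
Mei reaches June via Mei → Yara → June.
No chain forces Luca (or any of the others) ahead of June.

Ayaan, Beatriz, Mei, Rosa, Yara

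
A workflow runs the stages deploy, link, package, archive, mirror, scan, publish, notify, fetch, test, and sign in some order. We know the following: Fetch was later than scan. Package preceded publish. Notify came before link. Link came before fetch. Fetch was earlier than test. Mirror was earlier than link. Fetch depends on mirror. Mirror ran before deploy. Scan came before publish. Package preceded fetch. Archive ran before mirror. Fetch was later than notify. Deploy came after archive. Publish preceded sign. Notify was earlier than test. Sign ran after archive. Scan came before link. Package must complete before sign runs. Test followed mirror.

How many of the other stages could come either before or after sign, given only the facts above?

Forced before sign: archive, package, publish, and scan.
That leaves deploy, fetch, link, mirror, notify, and test with no forced order relative to sign — 6.

6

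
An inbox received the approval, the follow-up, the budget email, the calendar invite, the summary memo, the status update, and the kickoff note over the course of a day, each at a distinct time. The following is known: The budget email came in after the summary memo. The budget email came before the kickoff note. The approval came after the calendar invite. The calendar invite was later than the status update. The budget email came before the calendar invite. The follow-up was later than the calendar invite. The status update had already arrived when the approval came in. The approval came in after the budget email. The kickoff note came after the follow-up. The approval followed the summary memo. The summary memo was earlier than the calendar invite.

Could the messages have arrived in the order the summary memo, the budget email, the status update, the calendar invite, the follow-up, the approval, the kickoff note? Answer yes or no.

Check each stated constraint against the proposed order — e.g. the summary memo is ahead of the approval; the budget email is ahead of the kickoff note. Every pair is in the required order; nothing is violated.

yes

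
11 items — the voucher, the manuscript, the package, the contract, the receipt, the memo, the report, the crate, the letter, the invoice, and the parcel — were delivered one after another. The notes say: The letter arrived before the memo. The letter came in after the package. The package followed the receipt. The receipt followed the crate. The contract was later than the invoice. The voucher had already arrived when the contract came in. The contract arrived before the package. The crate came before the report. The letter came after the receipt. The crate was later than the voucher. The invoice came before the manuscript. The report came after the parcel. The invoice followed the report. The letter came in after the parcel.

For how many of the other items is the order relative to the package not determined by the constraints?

1

Forced before the package: the contract, the crate, the invoice, the parcel, the receipt, the report, and the voucher; forced after the package: the letter and the memo.
That leaves the manuscript with no forced order relative to the package — 1.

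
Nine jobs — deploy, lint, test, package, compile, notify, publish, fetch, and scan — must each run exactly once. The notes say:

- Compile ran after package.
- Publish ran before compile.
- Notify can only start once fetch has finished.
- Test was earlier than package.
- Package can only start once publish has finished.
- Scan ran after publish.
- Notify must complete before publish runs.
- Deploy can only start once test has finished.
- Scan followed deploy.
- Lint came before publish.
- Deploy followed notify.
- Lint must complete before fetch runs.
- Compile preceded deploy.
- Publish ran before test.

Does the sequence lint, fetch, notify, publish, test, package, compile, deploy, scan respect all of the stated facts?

Check each stated constraint against the proposed order — e.g. publish is ahead of scan; notify is ahead of deploy. Every pair is in the required order; nothing is violated.

yes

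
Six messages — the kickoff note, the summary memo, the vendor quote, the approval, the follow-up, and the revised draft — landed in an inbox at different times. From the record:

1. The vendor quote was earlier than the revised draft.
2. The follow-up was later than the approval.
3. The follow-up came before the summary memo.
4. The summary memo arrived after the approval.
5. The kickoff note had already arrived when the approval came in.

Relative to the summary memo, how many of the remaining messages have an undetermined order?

Forced before the summary memo: the approval, the follow-up, and the kickoff note.
That leaves the revised draft and the vendor quote with no forced order relative to the summary memo — 2.

2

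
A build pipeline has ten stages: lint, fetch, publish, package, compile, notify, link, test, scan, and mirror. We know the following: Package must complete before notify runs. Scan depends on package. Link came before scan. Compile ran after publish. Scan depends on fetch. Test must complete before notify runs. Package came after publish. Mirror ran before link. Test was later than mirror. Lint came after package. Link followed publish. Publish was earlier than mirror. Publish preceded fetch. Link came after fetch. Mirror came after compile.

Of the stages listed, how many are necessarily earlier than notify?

Directly stated before notify: package and test.
Compile reaches notify via compile → mirror → test → notify.
Mirror reaches notify via mirror → test → notify.
Publish reaches notify via publish → package → notify.
That's compile, mirror, package, publish, and test — 5 in all.

5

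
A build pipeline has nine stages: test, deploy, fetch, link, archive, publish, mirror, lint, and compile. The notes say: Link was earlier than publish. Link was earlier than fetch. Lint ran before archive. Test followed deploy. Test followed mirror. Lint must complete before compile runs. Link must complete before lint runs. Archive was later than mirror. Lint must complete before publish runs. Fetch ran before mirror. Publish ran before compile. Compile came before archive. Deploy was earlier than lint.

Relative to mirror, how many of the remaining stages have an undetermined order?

Forced before mirror: fetch and link; forced after mirror: archive and test.
That leaves compile, deploy, lint, and publish with no forced order relative to mirror — 4.

4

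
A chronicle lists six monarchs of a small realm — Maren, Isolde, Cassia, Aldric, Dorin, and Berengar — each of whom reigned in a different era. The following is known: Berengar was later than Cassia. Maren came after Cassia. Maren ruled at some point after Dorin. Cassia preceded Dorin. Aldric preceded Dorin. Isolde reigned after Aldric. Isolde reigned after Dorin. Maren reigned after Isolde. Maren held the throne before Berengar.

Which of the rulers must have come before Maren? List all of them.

Directly stated before Maren: Cassia, Dorin, and Isolde.
Aldric reaches Maren via Aldric → Isolde → Maren.
No chain forces Berengar ahead of Maren.

Aldric, Cassia, Dorin, Isolde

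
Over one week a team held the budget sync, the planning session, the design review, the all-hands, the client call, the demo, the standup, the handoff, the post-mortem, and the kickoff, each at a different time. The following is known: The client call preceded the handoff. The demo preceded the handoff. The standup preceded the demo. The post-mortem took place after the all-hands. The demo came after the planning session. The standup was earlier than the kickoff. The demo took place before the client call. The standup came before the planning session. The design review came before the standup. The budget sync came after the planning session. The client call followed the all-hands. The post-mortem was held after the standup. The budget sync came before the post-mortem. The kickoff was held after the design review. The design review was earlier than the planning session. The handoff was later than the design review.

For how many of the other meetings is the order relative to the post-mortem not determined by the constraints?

Forced before the post-mortem: the all-hands, the budget sync, the design review, the planning session, and the standup.
That leaves the client call, the demo, the handoff, and the kickoff with no forced order relative to the post-mortem — 4.

4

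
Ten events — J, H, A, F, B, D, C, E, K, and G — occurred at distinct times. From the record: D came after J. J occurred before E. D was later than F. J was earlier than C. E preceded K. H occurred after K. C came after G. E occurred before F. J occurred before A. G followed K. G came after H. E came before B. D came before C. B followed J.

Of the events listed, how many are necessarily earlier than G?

4

Directly stated before G: H and K.
E reaches G via E → K → G.
J reaches G via J → E → K → G.
No chain forces D (or any of the others) ahead of G.
That's E, H, J, and K — 4 in all.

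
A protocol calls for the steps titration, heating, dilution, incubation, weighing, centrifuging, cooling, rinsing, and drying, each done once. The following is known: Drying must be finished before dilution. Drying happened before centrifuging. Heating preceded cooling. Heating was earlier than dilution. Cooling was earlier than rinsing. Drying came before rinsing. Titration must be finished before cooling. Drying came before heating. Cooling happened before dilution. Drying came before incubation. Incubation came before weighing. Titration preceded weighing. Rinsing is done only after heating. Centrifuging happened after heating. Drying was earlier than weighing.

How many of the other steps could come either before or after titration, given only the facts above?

4

Forced after titration: cooling, dilution, rinsing, and weighing.
That leaves centrifuging, drying, heating, and incubation with no forced order relative to titration — 4.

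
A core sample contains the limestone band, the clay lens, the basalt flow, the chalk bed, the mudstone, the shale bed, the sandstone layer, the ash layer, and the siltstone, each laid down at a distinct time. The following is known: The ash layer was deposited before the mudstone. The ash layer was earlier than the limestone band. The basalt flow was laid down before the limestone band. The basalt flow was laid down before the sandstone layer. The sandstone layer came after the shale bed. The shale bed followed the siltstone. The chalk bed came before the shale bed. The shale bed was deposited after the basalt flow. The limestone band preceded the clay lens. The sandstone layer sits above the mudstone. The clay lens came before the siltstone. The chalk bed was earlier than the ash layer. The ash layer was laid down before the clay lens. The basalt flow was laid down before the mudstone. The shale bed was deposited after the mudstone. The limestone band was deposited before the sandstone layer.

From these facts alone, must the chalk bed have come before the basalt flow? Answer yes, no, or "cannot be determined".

No chain of stated constraints runs from the chalk bed to the basalt flow, and none runs from the basalt flow to the chalk bed either.
So the relative order of the chalk bed and the basalt flow is not fixed by the given facts.

cannot be determined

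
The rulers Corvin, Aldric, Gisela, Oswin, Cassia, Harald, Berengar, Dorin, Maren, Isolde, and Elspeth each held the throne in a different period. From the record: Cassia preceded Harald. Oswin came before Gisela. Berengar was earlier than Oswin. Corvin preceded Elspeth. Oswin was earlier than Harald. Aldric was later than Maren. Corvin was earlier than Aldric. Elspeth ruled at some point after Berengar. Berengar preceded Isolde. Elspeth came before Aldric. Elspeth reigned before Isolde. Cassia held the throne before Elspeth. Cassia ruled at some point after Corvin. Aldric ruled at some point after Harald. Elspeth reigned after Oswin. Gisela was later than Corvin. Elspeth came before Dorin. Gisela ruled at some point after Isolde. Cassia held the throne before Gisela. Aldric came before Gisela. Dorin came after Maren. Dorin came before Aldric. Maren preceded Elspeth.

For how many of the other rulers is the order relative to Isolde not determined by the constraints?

Forced before Isolde: Berengar, Cassia, Corvin, Elspeth, Maren, and Oswin; forced after Isolde: Gisela.
That leaves Aldric, Dorin, and Harald with no forced order relative to Isolde — 3.

3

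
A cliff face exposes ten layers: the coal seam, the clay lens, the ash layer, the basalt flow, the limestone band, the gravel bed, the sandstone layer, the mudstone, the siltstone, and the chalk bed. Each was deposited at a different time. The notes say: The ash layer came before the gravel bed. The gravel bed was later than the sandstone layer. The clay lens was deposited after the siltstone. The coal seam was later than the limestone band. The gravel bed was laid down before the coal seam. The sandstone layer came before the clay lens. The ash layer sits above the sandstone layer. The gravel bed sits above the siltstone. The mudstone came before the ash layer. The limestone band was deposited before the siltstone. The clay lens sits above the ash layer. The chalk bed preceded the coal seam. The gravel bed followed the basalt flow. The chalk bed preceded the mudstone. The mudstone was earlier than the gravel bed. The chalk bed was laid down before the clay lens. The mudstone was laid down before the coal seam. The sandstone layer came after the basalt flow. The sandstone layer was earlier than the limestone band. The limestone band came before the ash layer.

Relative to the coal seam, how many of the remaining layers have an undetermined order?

1

Forced before the coal seam: the ash layer, the basalt flow, the chalk bed, the gravel bed, the limestone band, the mudstone, the sandstone layer, and the siltstone.
That leaves the clay lens with no forced order relative to the coal seam — 1.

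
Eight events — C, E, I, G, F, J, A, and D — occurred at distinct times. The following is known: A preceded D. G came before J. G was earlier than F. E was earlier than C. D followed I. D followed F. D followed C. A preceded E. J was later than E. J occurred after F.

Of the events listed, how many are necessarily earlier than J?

4

Directly stated before J: E, F, and G.
A reaches J via A → E → J.
No chain forces C (or any of the others) ahead of J.
That's A, E, F, and G — 4 in all.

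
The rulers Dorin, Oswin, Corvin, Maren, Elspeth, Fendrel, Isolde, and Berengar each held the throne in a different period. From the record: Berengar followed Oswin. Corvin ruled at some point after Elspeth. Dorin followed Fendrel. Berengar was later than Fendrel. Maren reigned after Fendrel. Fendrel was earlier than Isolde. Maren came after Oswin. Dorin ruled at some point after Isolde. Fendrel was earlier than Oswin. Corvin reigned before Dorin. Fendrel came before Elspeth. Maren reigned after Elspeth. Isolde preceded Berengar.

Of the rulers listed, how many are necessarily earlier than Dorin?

4

Directly stated before Dorin: Corvin, Fendrel, and Isolde.
Elspeth reaches Dorin via Elspeth → Corvin → Dorin.
That's Corvin, Elspeth, Fendrel, and Isolde — 4 in all.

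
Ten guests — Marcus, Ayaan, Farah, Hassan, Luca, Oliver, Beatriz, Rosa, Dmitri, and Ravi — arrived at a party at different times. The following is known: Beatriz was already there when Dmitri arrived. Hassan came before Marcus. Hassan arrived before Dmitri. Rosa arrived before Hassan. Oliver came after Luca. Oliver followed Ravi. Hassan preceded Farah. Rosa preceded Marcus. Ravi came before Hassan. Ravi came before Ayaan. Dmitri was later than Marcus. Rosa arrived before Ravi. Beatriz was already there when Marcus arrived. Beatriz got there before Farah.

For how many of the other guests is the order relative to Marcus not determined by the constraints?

Forced before Marcus: Beatriz, Hassan, Ravi, and Rosa; forced after Marcus: Dmitri.
That leaves Ayaan, Farah, Luca, and Oliver with no forced order relative to Marcus — 4.

4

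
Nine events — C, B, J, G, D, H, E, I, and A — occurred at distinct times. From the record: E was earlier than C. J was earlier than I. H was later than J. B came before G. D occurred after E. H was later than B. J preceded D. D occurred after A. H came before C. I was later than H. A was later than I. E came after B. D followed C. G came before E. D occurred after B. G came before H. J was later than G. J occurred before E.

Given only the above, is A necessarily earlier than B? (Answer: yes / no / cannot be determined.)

Tracing the constraints gives B → H → I → A, so B must come before A.
That means A cannot be before B.

no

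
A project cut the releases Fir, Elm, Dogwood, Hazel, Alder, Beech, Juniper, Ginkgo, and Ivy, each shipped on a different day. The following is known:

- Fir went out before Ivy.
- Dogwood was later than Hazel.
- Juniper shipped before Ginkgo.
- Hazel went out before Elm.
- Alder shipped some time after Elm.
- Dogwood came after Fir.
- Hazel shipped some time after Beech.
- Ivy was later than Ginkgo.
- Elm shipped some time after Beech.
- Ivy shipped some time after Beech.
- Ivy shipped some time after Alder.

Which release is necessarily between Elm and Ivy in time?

Tracing the constraints gives Elm → Alder → Ivy, so Alder sits after Elm and before Ivy.
No other release is forced both after Elm and before Ivy.

Alder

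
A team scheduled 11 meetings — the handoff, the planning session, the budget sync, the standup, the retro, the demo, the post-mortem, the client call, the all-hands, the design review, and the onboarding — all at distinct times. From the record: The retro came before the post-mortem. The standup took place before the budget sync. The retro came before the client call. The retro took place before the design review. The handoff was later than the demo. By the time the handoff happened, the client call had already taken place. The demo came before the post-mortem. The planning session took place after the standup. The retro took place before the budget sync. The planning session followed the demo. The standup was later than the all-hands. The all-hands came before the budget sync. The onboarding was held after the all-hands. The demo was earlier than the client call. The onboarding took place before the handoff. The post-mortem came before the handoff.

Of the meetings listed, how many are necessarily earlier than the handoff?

Directly stated before the handoff: the client call, the demo, the onboarding, and the post-mortem.
The all-hands reaches the handoff via the all-hands → the onboarding → the handoff.
The retro reaches the handoff via the retro → the client call → the handoff.
That's the all-hands, the client call, the demo, the onboarding, the post-mortem, and the retro — 6 in all.

6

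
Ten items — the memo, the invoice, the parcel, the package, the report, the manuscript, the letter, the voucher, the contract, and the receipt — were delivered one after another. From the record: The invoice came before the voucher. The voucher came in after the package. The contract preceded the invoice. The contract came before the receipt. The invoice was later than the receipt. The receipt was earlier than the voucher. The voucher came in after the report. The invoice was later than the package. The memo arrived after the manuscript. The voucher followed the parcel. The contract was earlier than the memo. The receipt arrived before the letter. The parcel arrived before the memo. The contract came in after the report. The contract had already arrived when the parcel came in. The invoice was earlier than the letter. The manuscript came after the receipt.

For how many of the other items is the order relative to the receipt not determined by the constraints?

2

Forced before the receipt: the contract and the report; forced after the receipt: the invoice, the letter, the manuscript, the memo, and the voucher.
That leaves the package and the parcel with no forced order relative to the receipt — 2.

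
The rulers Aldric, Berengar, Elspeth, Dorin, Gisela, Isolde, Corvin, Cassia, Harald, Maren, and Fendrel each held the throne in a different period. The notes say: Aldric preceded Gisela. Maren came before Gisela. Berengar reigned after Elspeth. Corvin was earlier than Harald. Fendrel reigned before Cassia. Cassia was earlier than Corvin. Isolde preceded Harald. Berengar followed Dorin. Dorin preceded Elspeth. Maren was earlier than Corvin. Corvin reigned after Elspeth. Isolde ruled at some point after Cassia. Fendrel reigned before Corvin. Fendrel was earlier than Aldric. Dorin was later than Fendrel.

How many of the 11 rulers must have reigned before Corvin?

Directly stated before Corvin: Cassia, Elspeth, Fendrel, and Maren.
Dorin reaches Corvin via Dorin → Elspeth → Corvin.
No chain forces Harald (or any of the others) ahead of Corvin.
That's Cassia, Dorin, Elspeth, Fendrel, and Maren — 5 in all.

5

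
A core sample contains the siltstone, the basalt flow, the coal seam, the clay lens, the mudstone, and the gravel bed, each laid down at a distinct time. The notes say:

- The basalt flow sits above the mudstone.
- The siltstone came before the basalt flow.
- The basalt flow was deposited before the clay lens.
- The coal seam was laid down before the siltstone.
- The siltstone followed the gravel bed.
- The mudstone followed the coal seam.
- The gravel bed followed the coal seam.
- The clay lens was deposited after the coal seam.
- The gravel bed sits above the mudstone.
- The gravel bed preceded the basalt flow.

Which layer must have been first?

the coal seam

The coal seam has a chain of constraints placing it before every other layer, so the coal seam must be first.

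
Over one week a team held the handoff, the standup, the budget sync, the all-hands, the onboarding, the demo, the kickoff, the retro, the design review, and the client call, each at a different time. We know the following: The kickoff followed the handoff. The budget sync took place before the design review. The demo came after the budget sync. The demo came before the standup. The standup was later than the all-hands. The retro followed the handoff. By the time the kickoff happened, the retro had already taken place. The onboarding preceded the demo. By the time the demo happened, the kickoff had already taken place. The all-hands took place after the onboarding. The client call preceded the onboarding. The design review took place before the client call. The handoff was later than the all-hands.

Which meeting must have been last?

Every other meeting has a chain of constraints placing it before the standup, so the standup is last.

the standup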